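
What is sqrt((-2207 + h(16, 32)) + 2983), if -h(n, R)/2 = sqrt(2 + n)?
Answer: sqrt(776 - 6*sqrt(2)) ≈ 27.704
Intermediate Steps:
h(n, R) = -2*sqrt(2 + n)
sqrt((-2207 + h(16, 32)) + 2983) = sqrt((-2207 - 2*sqrt(2 + 16)) + 2983) = sqrt((-2207 - 6*sqrt(2)) + 2983) = sqrt(776 - 6*sqrt(2))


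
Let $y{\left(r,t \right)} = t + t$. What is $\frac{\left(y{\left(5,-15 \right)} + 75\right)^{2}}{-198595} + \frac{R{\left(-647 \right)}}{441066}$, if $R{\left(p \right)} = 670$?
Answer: $- \frac{76010000}{8759350227} \approx -0.0086776$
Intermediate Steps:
$y{\left(r,t \right)} = 2 t$
$\frac{\left(y{\left(5,-15 \right)} + 75\right)^{2}}{-198595} + \frac{R{\left(-647 \right)}}{441066} = \frac{\left(2 \left(-15\right) + 75\right)^{2}}{-198595} + \frac{670}{441066} = \left(-30 + 75\right)^{2} \left(- \frac{1}{198595}\right) + 670 \cdot \frac{1}{441066} = 45^{2} \left(- \frac{1}{198595}\right) + \frac{335}{220533} = 2025 \left(- \frac{1}{198595}\right) + \frac{335}{220533} = - \frac{405}{39719} + \frac{335}{220533} = - \frac{76010000}{8759350227}$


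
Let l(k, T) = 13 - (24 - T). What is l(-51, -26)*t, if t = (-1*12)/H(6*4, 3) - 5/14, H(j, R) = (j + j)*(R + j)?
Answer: 10249/756 ≈ 13.557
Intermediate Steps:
l(k, T) = -11 + T (l(k, T) = 13 + (-24 + T) = -11 + T)
H(j, R) = 2*j*(R + j) (H(j, R) = (2*j)*(R + j) = 2*j*(R + j))
t = -277/756 (t = (-1*12)/((2*(6*4)*(3 + 6*4))) - 5/14 = -12*1/(48*(3 + 24)) - 5*1/14 = -12/(2*24*27) - 5/14 = -12/1296 - 5/14 = -12*1/1296 - 5/14 = -1/108 - 5/14 = -277/756 ≈ -0.36640)
l(-51, -26)*t = (-11 - 26)*(-277/756) = -37*(-277/756) = 10249/756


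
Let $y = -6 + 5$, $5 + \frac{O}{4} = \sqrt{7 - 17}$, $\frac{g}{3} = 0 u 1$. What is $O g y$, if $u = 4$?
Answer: $0$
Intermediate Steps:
$g = 0$ ($g = 3 \cdot 0 \cdot 4 \cdot 1 = 3 \cdot 0 \cdot 1 = 3 \cdot 0 = 0$)
$O = -20 + 4 i \sqrt{10}$ ($O = -20 + 4 \sqrt{7 - 17} = -20 + 4 \sqrt{-10} = -20 + 4 i \sqrt{10} \approx -20.0 + 12.649 i$)
$y = -1$
$O g y = \left(-20 + 4 i \sqrt{10}\right) 0 \left(-1\right) = 0 \left(-1\right) = 0$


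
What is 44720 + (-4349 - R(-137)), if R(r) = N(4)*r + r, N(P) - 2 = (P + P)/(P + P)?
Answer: 40919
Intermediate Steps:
N(P) = 3 (N(P) = 2 + (P + P)/(P + P) = 2 + (2*P)/((2*P)) = 2 + (2*P)*(1/(2*P)) = 2 + 1 = 3)
R(r) = 4*r (R(r) = 3*r + r = 4*r)
44720 + (-4349 - R(-137)) = 44720 + (-4349 - 4*(-137)) = 44720 + (-4349 - 1*(-548)) = 44720 + (-4349 + 548) = 44720 - 3801 = 40919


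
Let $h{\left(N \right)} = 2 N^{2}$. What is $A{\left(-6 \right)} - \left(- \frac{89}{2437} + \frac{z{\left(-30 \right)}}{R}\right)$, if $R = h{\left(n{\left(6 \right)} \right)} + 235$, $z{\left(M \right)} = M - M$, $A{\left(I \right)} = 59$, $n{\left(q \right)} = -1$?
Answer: $\frac{143872}{2437} \approx 59.036$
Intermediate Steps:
$z{\left(M \right)} = 0$
$R = 237$ ($R = 2 \left(-1\right)^{2} + 235 = 2 \cdot 1 + 235 = 2 + 235 = 237$)
$A{\left(-6 \right)} - \left(- \frac{89}{2437} + \frac{z{\left(-30 \right)}}{R}\right) = 59 - \left(- \frac{89}{2437} + \frac{0}{237}\right) = 59 - \left(\left(-89\right) \frac{1}{2437} + 0 \cdot \frac{1}{237}\right) = 59 - \left(- \frac{89}{2437} + 0\right) = 59 - - \frac{89}{2437} = 59 + \frac{89}{2437} = \frac{143872}{2437}$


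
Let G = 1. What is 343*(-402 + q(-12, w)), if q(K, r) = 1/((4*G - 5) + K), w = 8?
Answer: -1792861/13 ≈ -1.3791e+5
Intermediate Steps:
q(K, r) = 1/(-1 + K) (q(K, r) = 1/((4*1 - 5) + K) = 1/((4 - 5) + K) = 1/(-1 + K))
343*(-402 + q(-12, w)) = 343*(-402 + 1/(-1 - 12)) = 343*(-402 + 1/(-13)) = 343*(-402 - 1/13) = 343*(-5227/13) = -1792861/13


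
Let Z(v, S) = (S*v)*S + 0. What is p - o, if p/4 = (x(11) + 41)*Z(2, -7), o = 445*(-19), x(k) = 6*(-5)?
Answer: 12767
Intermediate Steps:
Z(v, S) = v*S**2 (Z(v, S) = v*S**2 + 0 = v*S**2)
x(k) = -30
o = -8455
p = 4312 (p = 4*((-30 + 41)*(2*(-7)**2)) = 4*(11*(2*49)) = 4*(11*98) = 4*1078 = 4312)
p - o = 4312 - 1*(-8455) = 4312 + 8455 = 12767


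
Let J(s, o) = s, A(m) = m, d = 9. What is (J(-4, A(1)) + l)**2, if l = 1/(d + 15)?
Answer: 9025/576 ≈ 15.668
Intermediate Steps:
l = 1/24 (l = 1/(9 + 15) = 1/24 ≈ 0.041667)
(J(-4, A(1)) + l)**2 = (-4 + 1/24)**2 = (-95/24)**2 = 9025/576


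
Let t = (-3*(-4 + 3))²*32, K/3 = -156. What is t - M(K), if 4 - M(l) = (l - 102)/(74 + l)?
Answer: 56233/197 ≈ 285.45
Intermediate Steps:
K = -468 (K = 3*(-156) = -468)
t = 288 (t = (-3*(-1))²*32 = 3²*32 = 9*32 = 288)
M(l) = 4 - (-102 + l)/(74 + l) (M(l) = 4 - (l - 102)/(74 + l) = 4 - (-102 + l)/(74 + l))
t - M(K) = 288 - (398 + 3*(-468))/(74 - 468) = 288 - (398 - 1404)/(-394) = 288 - (-1)*(-1006)/394 = 288 - 1*503/197 = 288 - 503/197 = 56233/197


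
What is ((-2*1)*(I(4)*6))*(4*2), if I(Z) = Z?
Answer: -384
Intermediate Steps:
((-2*1)*(I(4)*6))*(4*2) = ((-2*1)*(4*6))*(4*2) = -2*24*8 = -48*8 = -384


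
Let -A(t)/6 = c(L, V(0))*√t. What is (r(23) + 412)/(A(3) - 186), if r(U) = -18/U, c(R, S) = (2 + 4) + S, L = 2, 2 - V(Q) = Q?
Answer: -146599/53061 + 37832*√3/53061 ≈ -1.5279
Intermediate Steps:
V(Q) = 2 - Q
c(R, S) = 6 + S
A(t) = -48*√t (A(t) = -6*(6 + (2 - 1*0))*√t = -6*(6 + (2 + 0))*√t = -6*(6 + 2)*√t = -48*√t)
(r(23) + 412)/(A(3) - 186) = (-18/23 + 412)/(-48*√3 - 186) = (-18*1/23 + 412)/(-186 - 48*√3) = (-18/23 + 412)/(-186 - 48*√3) = 9458/(23*(-186 - 48*√3))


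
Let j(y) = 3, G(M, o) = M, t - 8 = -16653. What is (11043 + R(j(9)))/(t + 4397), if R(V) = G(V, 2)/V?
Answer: -2761/3062 ≈ -0.90170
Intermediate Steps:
t = -16645 (t = 8 - 16653 = -16645)
R(V) = 1 (R(V) = V/V = 1)
(11043 + R(j(9)))/(t + 4397) = (11043 + 1)/(-16645 + 4397) = 11044/(-12248) = 11044*(-1/12248) = -2761/3062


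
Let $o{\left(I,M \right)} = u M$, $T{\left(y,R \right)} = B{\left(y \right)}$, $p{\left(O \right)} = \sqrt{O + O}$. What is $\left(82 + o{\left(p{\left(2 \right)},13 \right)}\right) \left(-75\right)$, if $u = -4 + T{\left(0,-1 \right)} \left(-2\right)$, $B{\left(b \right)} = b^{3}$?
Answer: $-2250$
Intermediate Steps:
$p{\left(O \right)} = \sqrt{2} \sqrt{O}$ ($p{\left(O \right)} = \sqrt{2 O} = \sqrt{2} \sqrt{O}$)
$T{\left(y,R \right)} = y^{3}$
$u = -4$ ($u = -4 + 0^{3} \left(-2\right) = -4 + 0 \left(-2\right) = -4 + 0 = -4$)
$o{\left(I,M \right)} = - 4 M$
$\left(82 + o{\left(p{\left(2 \right)},13 \right)}\right) \left(-75\right) = \left(82 - 52\right) \left(-75\right) = 30 \left(-75\right) = -2250$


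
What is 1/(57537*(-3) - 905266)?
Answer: -1/1077877 ≈ -9.2775e-7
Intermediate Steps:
1/(57537*(-3) - 905266) = 1/(-172611 - 905266) = 1/(-1077877) = -1/1077877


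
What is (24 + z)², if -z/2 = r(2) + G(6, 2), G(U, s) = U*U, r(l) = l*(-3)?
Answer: 1296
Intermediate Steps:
r(l) = -3*l
G(U, s) = U²
z = -60 (z = -2*(-3*2 + 6²) = -2*(-6 + 36) = -2*30 = -60)
(24 + z)² = (24 - 60)² = (-36)² = 1296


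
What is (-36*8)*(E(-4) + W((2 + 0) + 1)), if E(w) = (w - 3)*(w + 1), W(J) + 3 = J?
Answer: -6048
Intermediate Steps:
W(J) = -3 + J
E(w) = (1 + w)*(-3 + w) (E(w) = (-3 + w)*(1 + w) = (1 + w)*(-3 + w))
(-36*8)*(E(-4) + W((2 + 0) + 1)) = (-36*8)*((-3 + (-4)**2 - 2*(-4)) + (-3 + ((2 + 0) + 1))) = -288*((-3 + 16 + 8) + (-3 + (2 + 1))) = -288*(21 + (-3 + 3)) = -288*(21 + 0) = -288*21 = -6048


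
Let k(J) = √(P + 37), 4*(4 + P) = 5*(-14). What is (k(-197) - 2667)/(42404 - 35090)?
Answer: -889/2438 + √62/14628 ≈ -0.36410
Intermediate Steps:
P = -43/2 (P = -4 + (5*(-14))/4 = -4 + (¼)*(-70) = -4 - 35/2 = -43/2 ≈ -21.500)
k(J) = √62/2 (k(J) = √(-43/2 + 37) = √(31/2) = √62/2)
(k(-197) - 2667)/(42404 - 35090) = (√62/2 - 2667)/(42404 - 35090) = (-2667 + √62/2)/7314 = (-2667 + √62/2)*(1/7314) = -889/2438 + √62/14628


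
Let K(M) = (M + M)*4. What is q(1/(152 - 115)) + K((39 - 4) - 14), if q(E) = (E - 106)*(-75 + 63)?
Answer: 53268/37 ≈ 1439.7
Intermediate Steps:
K(M) = 8*M (K(M) = (2*M)*4 = 8*M)
q(E) = 1272 - 12*E (q(E) = (-106 + E)*(-12) = 1272 - 12*E)
q(1/(152 - 115)) + K((39 - 4) - 14) = (1272 - 12/(152 - 115)) + 8*((39 - 4) - 14) = (1272 - 12/37) + 8*(35 - 14) = (1272 - 12*1/37) + 8*21 = (1272 - 12/37) + 168 = 47052/37 + 168 = 53268/37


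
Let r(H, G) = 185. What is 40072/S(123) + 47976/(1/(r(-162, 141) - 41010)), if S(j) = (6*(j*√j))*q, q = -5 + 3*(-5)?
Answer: -1958620200 - 5009*√123/226935 ≈ -1.9586e+9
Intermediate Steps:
q = -20 (q = -5 - 15 = -20)
S(j) = -120*j^(3/2) (S(j) = (6*(j*√j))*(-20) = (6*j^(3/2))*(-20) = -120*j^(3/2))
40072/S(123) + 47976/(1/(r(-162, 141) - 41010)) = 40072/((-14760*√123)) + 47976/(1/(185 - 41010)) = 40072/((-14760*√123)) + 47976/(1/(-40825)) = 40072/((-14760*√123)) + 47976/(-1/40825) = 40072*(-√123/1815480) + 47976*(-40825) = -5009*√123/226935 - 1958620200 = -1958620200 - 5009*√123/226935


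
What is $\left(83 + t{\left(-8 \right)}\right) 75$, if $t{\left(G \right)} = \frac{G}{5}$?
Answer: $6105$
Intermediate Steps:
$t{\left(G \right)} = \frac{G}{5}$ ($t{\left(G \right)} = G \frac{1}{5} = \frac{G}{5}$)
$\left(83 + t{\left(-8 \right)}\right) 75 = \left(83 + \frac{1}{5} \left(-8\right)\right) 75 = \left(83 - \frac{8}{5}\right) 75 = \frac{407}{5} \cdot 75 = 6105$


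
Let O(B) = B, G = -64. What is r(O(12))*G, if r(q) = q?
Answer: -768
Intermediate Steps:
r(O(12))*G = 12*(-64) = -768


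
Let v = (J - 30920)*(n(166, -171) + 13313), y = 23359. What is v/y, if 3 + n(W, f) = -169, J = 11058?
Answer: -261006542/23359 ≈ -11174.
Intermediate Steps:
n(W, f) = -172 (n(W, f) = -3 - 169 = -172)
v = -261006542 (v = (11058 - 30920)*(-172 + 13313) = -19862*13141 = -261006542)
v/y = -261006542/23359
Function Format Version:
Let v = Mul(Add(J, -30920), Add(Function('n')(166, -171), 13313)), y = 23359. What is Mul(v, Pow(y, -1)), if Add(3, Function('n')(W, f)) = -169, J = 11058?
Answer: Rational(-261006542, 23359) ≈ -11174.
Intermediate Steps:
Function('n')(W, f) = -172 (Function('n')(W, f) = Add(-3, -169) = -172)
v = -261006542 (v = Mul(Add(11058, -30920), Add(-172, 13313)) = Mul(-19862, 13141) = -261006542)
Mul(v, Pow(y, -1)) = Mul(-261006542, Pow(23359, -1)) = Mul(-261006542, Rational(1, 23359)) = Rational(-261006542, 23359)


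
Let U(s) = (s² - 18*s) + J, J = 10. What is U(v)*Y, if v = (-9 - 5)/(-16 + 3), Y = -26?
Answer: 2780/13 ≈ 213.85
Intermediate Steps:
v = 14/13 (v = -14/(-13) = -14*(-1/13) = 14/13 ≈ 1.0769)
U(s) = 10 + s² - 18*s (U(s) = (s² - 18*s) + 10 = 10 + s² - 18*s)
U(v)*Y = (10 + (14/13)² - 18*14/13)*(-26) = (10 + 196/169 - 252/13)*(-26) = -1390/169*(-26) = 2780/13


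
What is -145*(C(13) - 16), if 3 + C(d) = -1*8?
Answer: 3915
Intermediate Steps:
C(d) = -11 (C(d) = -3 - 1*8 = -3 - 8 = -11)
-145*(C(13) - 16) = -145*(-11 - 16) = -145*(-27) = 3915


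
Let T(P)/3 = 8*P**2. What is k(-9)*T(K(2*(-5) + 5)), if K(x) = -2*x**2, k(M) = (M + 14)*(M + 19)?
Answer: 3000000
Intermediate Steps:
k(M) = (14 + M)*(19 + M)
T(P) = 24*P**2 (T(P) = 3*(8*P**2) = 24*P**2)
k(-9)*T(K(2*(-5) + 5)) = (266 + (-9)**2 + 33*(-9))*(24*(-2*(2*(-5) + 5)**2)**2) = (266 + 81 - 297)*(24*(-2*(-10 + 5)**2)**2) = 50*(24*(-2*(-5)**2)**2) = 50*(24*(-2*25)**2) = 50*(24*(-50)**2) = 50*(24*2500) = 50*60000 = 3000000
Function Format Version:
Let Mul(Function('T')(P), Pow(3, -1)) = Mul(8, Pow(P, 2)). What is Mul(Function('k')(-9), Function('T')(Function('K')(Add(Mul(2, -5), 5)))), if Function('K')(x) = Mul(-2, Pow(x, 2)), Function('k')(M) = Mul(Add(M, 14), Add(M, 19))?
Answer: 3000000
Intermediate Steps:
Function('k')(M) = Mul(Add(14, M), Add(19, M))
Function('T')(P) = Mul(24, Pow(P, 2)) (Function('T')(P) = Mul(3, Mul(8, Pow(P, 2))) = Mul(24, Pow(P, 2)))
Mul(Function('k')(-9), Function('T')(Function('K')(Add(Mul(2, -5), 5)))) = Mul(Add(266, Pow(-9, 2), Mul(33, -9)), Mul(24, Pow(Mul(-2, Pow(Add(Mul(2, -5), 5), 2)), 2))) = Mul(Add(266, 81, -297), Mul(24, Pow(Mul(-2, Pow(Add(-10, 5), 2)), 2))) = Mul(50, Mul(24, Pow(Mul(-2, Pow(-5, 2)), 2))) = Mul(50, Mul(24, Pow(Mul(-2, 25), 2))) = Mul(50, Mul(24, Pow(-50, 2))) = Mul(50, Mul(24, 2500)) = Mul(50, 60000) = 3000000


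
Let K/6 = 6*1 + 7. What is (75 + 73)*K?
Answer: 11544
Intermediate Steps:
K = 78 (K = 6*(6*1 + 7) = 6*(6 + 7) = 6*13 = 78)
(75 + 73)*K = (75 + 73)*78 = 148*78 = 11544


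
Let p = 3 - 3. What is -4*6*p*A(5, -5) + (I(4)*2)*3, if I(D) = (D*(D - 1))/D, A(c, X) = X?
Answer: 18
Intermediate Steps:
p = 0
I(D) = -1 + D (I(D) = (D*(-1 + D))/D = -1 + D)
-4*6*p*A(5, -5) + (I(4)*2)*3 = -4*6*0*(-5) + ((-1 + 4)*2)*3 = -0*(-5) + (3*2)*3 = -4*0 + 6*3 = 0 + 18 = 18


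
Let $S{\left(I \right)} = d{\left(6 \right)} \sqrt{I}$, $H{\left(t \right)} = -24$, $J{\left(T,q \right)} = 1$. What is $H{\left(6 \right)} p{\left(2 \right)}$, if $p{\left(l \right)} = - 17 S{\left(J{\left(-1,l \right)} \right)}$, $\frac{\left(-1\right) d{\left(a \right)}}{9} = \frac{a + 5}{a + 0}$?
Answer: $-6732$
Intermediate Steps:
$d{\left(a \right)} = - \frac{9 \left(5 + a\right)}{a}$ ($d{\left(a \right)} = - 9 \frac{a + 5}{a + 0} = - 9 \frac{5 + a}{a} = - \frac{9 \left(5 + a\right)}{a}$)
$S{\left(I \right)} = - \frac{33 \sqrt{I}}{2}$ ($S{\left(I \right)} = \left(-9 - \frac{45}{6}\right) \sqrt{I} = \left(-9 - \frac{15}{2}\right) \sqrt{I} = - \frac{33 \sqrt{I}}{2}$)
$p{\left(l \right)} = \frac{561}{2}$ ($p{\left(l \right)} = - 17 \left(- \frac{33 \sqrt{1}}{2}\right) = - 17 \left(\left(- \frac{33}{2}\right) 1\right) = \left(-17\right) \left(- \frac{33}{2}\right) = \frac{561}{2}$)
$H{\left(6 \right)} p{\left(2 \right)} = \left(-24\right) \frac{561}{2} = -6732$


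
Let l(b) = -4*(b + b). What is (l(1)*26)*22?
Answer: -4576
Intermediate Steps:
l(b) = -8*b
(l(1)*26)*22 = (-8*1*26)*22 = -8*26*22 = -208*22 = -4576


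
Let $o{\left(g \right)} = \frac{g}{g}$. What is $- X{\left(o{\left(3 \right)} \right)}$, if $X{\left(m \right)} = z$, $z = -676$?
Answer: $676$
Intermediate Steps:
$o{\left(g \right)} = 1$
$X{\left(m \right)} = -676$
$- X{\left(o{\left(3 \right)} \right)} = \left(-1\right) \left(-676\right) = 676$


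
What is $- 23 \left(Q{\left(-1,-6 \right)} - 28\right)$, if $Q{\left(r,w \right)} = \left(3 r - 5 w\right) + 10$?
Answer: $-207$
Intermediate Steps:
$Q{\left(r,w \right)} = 10 - 5 w + 3 r$ ($Q{\left(r,w \right)} = \left(- 5 w + 3 r\right) + 10 = 10 - 5 w + 3 r$)
$- 23 \left(Q{\left(-1,-6 \right)} - 28\right) = - 23 \left(\left(10 - -30 + 3 \left(-1\right)\right) - 28\right) = - 23 \left(\left(10 + 30 - 3\right) - 28\right) = - 23 \left(37 - 28\right) = \left(-23\right) 9 = -207$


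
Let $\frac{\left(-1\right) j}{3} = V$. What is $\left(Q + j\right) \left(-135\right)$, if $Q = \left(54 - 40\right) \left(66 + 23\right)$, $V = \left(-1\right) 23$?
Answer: $-177525$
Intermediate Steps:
$V = -23$
$j = 69$ ($j = \left(-3\right) \left(-23\right) = 69$)
$Q = 1246$ ($Q = 14 \cdot 89 = 1246$)
$\left(Q + j\right) \left(-135\right) = \left(1246 + 69\right) \left(-135\right) = 1315 \left(-135\right) = -177525$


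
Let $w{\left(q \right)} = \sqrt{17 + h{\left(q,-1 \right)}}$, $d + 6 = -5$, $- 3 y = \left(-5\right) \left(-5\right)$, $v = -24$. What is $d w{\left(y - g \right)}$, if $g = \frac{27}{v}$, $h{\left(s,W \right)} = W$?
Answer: $-44$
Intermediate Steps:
$y = - \frac{25}{3}$ ($y = - \frac{\left(-5\right) \left(-5\right)}{3} = \left(- \frac{1}{3}\right) 25 = - \frac{25}{3} \approx -8.3333$)
$d = -11$ ($d = -6 - 5 = -11$)
$g = - \frac{9}{8}$ ($g = \frac{27}{-24} = 27 \left(- \frac{1}{24}\right) = - \frac{9}{8} \approx -1.125$)
$w{\left(q \right)} = 4$ ($w{\left(q \right)} = \sqrt{17 - 1} = \sqrt{16} = 4$)
$d w{\left(y - g \right)} = \left(-11\right) 4 = -44$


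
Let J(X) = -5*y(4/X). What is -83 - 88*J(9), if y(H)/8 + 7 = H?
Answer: -208427/9 ≈ -23159.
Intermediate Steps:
y(H) = -56 + 8*H
J(X) = 280 - 160/X (J(X) = -5*(-56 + 8*(4/X)) = -5*(-56 + 32/X) = 280 - 160/X)
-83 - 88*J(9) = -83 - 88*(280 - 160/9) = -83 - 88*2360/9 = -83 - 207680/9 = -208427/9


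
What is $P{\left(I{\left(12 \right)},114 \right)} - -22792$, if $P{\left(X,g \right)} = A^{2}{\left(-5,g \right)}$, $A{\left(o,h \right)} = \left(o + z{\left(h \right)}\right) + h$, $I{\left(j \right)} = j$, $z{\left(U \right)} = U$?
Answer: $72521$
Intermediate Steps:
$A{\left(o,h \right)} = o + 2 h$ ($A{\left(o,h \right)} = \left(o + h\right) + h = \left(h + o\right) + h = o + 2 h$)
$P{\left(X,g \right)} = \left(-5 + 2 g\right)^{2}$
$P{\left(I{\left(12 \right)},114 \right)} - -22792 = \left(-5 + 2 \cdot 114\right)^{2} - -22792 = \left(-5 + 228\right)^{2} + 22792 = 223^{2} + 22792 = 49729 + 22792 = 72521$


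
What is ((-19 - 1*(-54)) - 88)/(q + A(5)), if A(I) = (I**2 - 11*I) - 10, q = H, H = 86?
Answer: -53/46 ≈ -1.1522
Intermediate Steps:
q = 86
A(I) = -10 + I**2 - 11*I
((-19 - 1*(-54)) - 88)/(q + A(5)) = ((-19 - 1*(-54)) - 88)/(86 + (-10 + 5**2 - 11*5)) = ((-19 + 54) - 88)/(86 + (-10 + 25 - 55)) = (35 - 88)/(86 - 40) = -53/46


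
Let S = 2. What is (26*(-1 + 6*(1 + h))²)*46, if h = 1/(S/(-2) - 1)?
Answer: 4784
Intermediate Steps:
h = -½ (h = 1/(2/(-2) - 1) = 1/(2*(-½) - 1) = 1/(-1 - 1) = 1/(-2) = -½ ≈ -0.50000)
(26*(-1 + 6*(1 + h))²)*46 = (26*(-1 + 6*(1 - ½))²)*46 = (26*(-1 + 6*(½))²)*46 = (26*(-1 + 3)²)*46 = (26*2²)*46 = (26*4)*46 = 104*46 = 4784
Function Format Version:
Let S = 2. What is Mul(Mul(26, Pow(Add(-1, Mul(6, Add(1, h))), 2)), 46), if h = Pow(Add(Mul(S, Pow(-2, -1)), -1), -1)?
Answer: 4784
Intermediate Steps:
h = Rational(-1, 2) (h = Pow(Add(Mul(2, Pow(-2, -1)), -1), -1) = Pow(Add(Mul(2, Rational(-1, 2)), -1), -1) = Pow(Add(-1, -1), -1) = Pow(-2, -1) = Rational(-1, 2) ≈ -0.50000)
Mul(Mul(26, Pow(Add(-1, Mul(6, Add(1, h))), 2)), 46) = Mul(Mul(26, Pow(Add(-1, Mul(6, Add(1, Rational(-1, 2)))), 2)), 46) = Mul(Mul(26, Pow(Add(-1, Mul(6, Rational(1, 2))), 2)), 46) = Mul(Mul(26, Pow(Add(-1, 3), 2)), 46) = Mul(Mul(26, Pow(2, 2)), 46) = Mul(Mul(26, 4), 46) = Mul(104, 46) = 4784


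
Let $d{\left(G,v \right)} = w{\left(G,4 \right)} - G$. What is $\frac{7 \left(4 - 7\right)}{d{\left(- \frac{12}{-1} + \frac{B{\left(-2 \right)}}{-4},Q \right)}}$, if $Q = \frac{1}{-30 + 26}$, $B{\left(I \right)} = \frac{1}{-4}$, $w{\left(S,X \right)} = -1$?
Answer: $\frac{336}{209} \approx 1.6077$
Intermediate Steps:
$B{\left(I \right)} = - \frac{1}{4}$
$Q = - \frac{1}{4}$ ($Q = \frac{1}{-4} = - \frac{1}{4} \approx -0.25$)
$d{\left(G,v \right)} = -1 - G$
$\frac{7 \left(4 - 7\right)}{d{\left(- \frac{12}{-1} + \frac{B{\left(-2 \right)}}{-4},Q \right)}} = \frac{7 \left(4 - 7\right)}{-1 - \left(- \frac{12}{-1} - \frac{1}{4 \left(-4\right)}\right)} = \frac{7 \left(-3\right)}{-1 - \left(\left(-12\right) \left(-1\right) - - \frac{1}{16}\right)} = - \frac{21}{-1 - \left(12 + \frac{1}{16}\right)} = - \frac{21}{-1 - \frac{193}{16}} = - \frac{21}{- \frac{209}{16}} = \left(-21\right) \left(- \frac{16}{209}\right) = \frac{336}{209}$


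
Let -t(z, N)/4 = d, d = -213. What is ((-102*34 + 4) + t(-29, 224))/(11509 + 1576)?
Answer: -2612/13085 ≈ -0.19962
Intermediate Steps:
t(z, N) = 852 (t(z, N) = -4*(-213) = 852)
((-102*34 + 4) + t(-29, 224))/(11509 + 1576) = ((-102*34 + 4) + 852)/(11509 + 1576) = ((-3468 + 4) + 852)/13085 = (-3464 + 852)*(1/13085) = -2612*1/13085 = -2612/13085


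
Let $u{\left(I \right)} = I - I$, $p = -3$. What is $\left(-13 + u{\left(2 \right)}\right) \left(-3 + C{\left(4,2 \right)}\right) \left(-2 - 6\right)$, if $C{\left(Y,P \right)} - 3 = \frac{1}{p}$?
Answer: $- \frac{104}{3} \approx -34.667$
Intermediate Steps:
$u{\left(I \right)} = 0$
$C{\left(Y,P \right)} = \frac{8}{3}$ ($C{\left(Y,P \right)} = 3 + \frac{1}{-3} = 3 - \frac{1}{3} = \frac{8}{3}$)
$\left(-13 + u{\left(2 \right)}\right) \left(-3 + C{\left(4,2 \right)}\right) \left(-2 - 6\right) = \left(-13 + 0\right) \left(-3 + \frac{8}{3}\right) \left(-2 - 6\right) = - 13 \left(\left(- \frac{1}{3}\right) \left(-8\right)\right) = \left(-13\right) \frac{8}{3} = - \frac{104}{3}$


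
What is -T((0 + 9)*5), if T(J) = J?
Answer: -45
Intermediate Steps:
-T((0 + 9)*5) = -(0 + 9)*5 = -9*5 = -1*45 = -45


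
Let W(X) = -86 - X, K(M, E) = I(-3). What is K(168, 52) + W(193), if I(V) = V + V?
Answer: -285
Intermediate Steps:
I(V) = 2*V
K(M, E) = -6 (K(M, E) = 2*(-3) = -6)
K(168, 52) + W(193) = -6 + (-86 - 1*193) = -6 + (-86 - 193) = -6 - 279 = -285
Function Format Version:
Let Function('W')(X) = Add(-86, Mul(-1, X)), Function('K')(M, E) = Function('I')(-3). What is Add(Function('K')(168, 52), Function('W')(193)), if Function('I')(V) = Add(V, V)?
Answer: -285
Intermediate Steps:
Function('I')(V) = Mul(2, V)
Function('K')(M, E) = -6 (Function('K')(M, E) = Mul(2, -3) = -6)
Add(Function('K')(168, 52), Function('W')(193)) = Add(-6, Add(-86, Mul(-1, 193))) = Add(-6, Add(-86, -193)) = Add(-6, -279) = -285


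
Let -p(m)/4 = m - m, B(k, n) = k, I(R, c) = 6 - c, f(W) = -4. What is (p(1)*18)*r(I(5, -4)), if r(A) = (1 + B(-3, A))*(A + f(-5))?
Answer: 0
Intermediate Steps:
r(A) = 8 - 2*A (r(A) = (1 - 3)*(A - 4) = -2*(-4 + A) = 8 - 2*A)
p(m) = 0 (p(m) = -4*(m - m) = -4*0 = 0)
(p(1)*18)*r(I(5, -4)) = (0*18)*(8 - 2*(6 - 1*(-4))) = 0*(8 - 2*(6 + 4)) = 0*(8 - 2*10) = 0*(8 - 20) = 0*(-12) = 0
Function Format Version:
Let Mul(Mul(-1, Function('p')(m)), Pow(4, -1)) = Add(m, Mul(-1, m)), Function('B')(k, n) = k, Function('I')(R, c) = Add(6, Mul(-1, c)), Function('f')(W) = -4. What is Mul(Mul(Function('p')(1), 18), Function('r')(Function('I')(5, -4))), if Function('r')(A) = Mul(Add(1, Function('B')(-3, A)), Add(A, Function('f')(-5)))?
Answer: 0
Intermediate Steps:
Function('r')(A) = Add(8, Mul(-2, A)) (Function('r')(A) = Mul(Add(1, -3), Add(A, -4)) = Mul(-2, Add(-4, A)) = Add(8, Mul(-2, A)))
Function('p')(m) = 0 (Function('p')(m) = Mul(-4, Add(m, Mul(-1, m))) = Mul(-4, 0) = 0)
Mul(Mul(Function('p')(1), 18), Function('r')(Function('I')(5, -4))) = Mul(Mul(0, 18), Add(8, Mul(-2, Add(6, Mul(-1, -4))))) = Mul(0, Add(8, Mul(-2, Add(6, 4)))) = Mul(0, Add(8, Mul(-2, 10))) = Mul(0, Add(8, -20)) = Mul(0, -12) = 0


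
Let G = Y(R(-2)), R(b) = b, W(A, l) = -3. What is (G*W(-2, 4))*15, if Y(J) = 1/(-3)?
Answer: 15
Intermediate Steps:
Y(J) = -⅓
G = -⅓ ≈ -0.33333
(G*W(-2, 4))*15 = -⅓*(-3)*15 = 1*15 = 15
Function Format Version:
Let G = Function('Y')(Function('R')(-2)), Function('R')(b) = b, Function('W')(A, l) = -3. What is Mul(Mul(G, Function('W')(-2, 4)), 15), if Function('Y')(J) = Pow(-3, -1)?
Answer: 15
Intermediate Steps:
Function('Y')(J) = Rational(-1, 3)
G = Rational(-1, 3) ≈ -0.33333
Mul(Mul(G, Function('W')(-2, 4)), 15) = Mul(Mul(Rational(-1, 3), -3), 15) = Mul(1, 15) = 15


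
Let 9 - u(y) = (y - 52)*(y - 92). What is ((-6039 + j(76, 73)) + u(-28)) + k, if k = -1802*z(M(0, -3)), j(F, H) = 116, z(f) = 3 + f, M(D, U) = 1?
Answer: -22722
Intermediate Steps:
k = -7208 (k = -1802*(3 + 1) = -1802*4 = -7208)
u(y) = 9 - (-92 + y)*(-52 + y) (u(y) = 9 - (y - 52)*(y - 92) = 9 - (-52 + y)*(-92 + y) = 9 - (-92 + y)*(-52 + y))
((-6039 + j(76, 73)) + u(-28)) + k = ((-6039 + 116) + (-4775 - 1*(-28)² + 144*(-28))) - 7208 = (-5923 + (-4775 - 1*784 - 4032)) - 7208 = (-5923 + (-4775 - 784 - 4032)) - 7208 = (-5923 - 9591) - 7208 = -15514 - 7208 = -22722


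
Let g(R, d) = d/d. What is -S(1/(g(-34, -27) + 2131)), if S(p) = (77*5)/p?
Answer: -820820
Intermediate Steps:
g(R, d) = 1
S(p) = 385/p
-S(1/(g(-34, -27) + 2131)) = -385/(1/(1 + 2131)) = -385/(1/2132) = -385/1/2132 = -385*2132 = -1*820820 = -820820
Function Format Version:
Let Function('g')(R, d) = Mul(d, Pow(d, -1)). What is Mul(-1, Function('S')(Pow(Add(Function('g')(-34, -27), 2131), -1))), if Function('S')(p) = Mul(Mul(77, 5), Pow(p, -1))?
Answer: -820820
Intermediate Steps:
Function('g')(R, d) = 1
Function('S')(p) = Mul(385, Pow(p, -1))
Mul(-1, Function('S')(Pow(Add(Function('g')(-34, -27), 2131), -1))) = Mul(-1, Mul(385, Pow(Pow(Add(1, 2131), -1), -1))) = Mul(-1, Mul(385, Pow(Pow(2132, -1), -1))) = Mul(-1, Mul(385, Pow(Rational(1, 2132), -1))) = Mul(-1, Mul(385, 2132)) = Mul(-1, 820820) = -820820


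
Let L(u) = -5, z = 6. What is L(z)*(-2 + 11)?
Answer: -45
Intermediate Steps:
L(z)*(-2 + 11) = -5*(-2 + 11) = -5*9 = -45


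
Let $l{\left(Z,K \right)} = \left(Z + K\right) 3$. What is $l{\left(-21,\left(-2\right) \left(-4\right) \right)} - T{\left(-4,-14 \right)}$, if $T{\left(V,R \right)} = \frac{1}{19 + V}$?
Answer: $- \frac{586}{15} \approx -39.067$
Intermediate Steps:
$l{\left(Z,K \right)} = 3 K + 3 Z$ ($l{\left(Z,K \right)} = \left(K + Z\right) 3 = 3 K + 3 Z$)
$l{\left(-21,\left(-2\right) \left(-4\right) \right)} - T{\left(-4,-14 \right)} = \left(3 \left(\left(-2\right) \left(-4\right)\right) + 3 \left(-21\right)\right) - \frac{1}{19 - 4} = \left(3 \cdot 8 - 63\right) - \frac{1}{15} = \left(24 - 63\right) - \frac{1}{15} = -39 - \frac{1}{15} = - \frac{586}{15}$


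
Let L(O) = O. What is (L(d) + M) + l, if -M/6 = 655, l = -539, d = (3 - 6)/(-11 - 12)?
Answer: -102784/23 ≈ -4468.9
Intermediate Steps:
d = 3/23 (d = -3/(-23) = -3*(-1/23) = 3/23 ≈ 0.13043)
M = -3930 (M = -6*655 = -3930)
(L(d) + M) + l = (3/23 - 3930) - 539 = -90387/23 - 539 = -102784/23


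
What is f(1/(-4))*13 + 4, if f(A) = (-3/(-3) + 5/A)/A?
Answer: 992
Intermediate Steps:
f(A) = (1 + 5/A)/A (f(A) = (-3*(-⅓) + 5/A)/A = (1 + 5/A)/A)
f(1/(-4))*13 + 4 = ((5 + 1/(-4))/(1/(-4))²)*13 + 4 = ((5 + 1*(-¼))/(1*(-¼))²)*13 + 4 = ((5 - ¼)/(-¼)²)*13 + 4 = (16*(19/4))*13 + 4 = 76*13 + 4 = 988 + 4 = 992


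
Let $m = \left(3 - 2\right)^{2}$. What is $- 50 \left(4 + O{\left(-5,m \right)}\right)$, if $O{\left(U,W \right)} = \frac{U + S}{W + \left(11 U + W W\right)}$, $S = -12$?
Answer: $- \frac{11450}{53} \approx -216.04$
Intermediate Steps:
$m = 1$ ($m = 1^{2} = 1$)
$O{\left(U,W \right)} = \frac{-12 + U}{W + W^{2} + 11 U}$ ($O{\left(U,W \right)} = \frac{U - 12}{W + \left(11 U + W W\right)} = \frac{-12 + U}{W + \left(11 U + W^{2}\right)} = \frac{-12 + U}{W + \left(W^{2} + 11 U\right)} = \frac{-12 + U}{W + W^{2} + 11 U}$)
$- 50 \left(4 + O{\left(-5,m \right)}\right) = - 50 \left(4 + \frac{-12 - 5}{1 + 1^{2} + 11 \left(-5\right)}\right) = - 50 \left(4 + \frac{1}{1 + 1 - 55} \left(-17\right)\right) = - 50 \left(4 + \frac{1}{-53} \left(-17\right)\right) = - 50 \left(4 - - \frac{17}{53}\right) = - 50 \left(4 + \frac{17}{53}\right) = \left(-50\right) \frac{229}{53} = - \frac{11450}{53}$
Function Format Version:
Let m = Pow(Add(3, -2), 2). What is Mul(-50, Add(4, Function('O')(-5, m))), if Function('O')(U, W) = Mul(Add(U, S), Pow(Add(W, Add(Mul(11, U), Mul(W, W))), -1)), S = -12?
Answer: Rational(-11450, 53) ≈ -216.04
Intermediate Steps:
m = 1 (m = Pow(1, 2) = 1)
Function('O')(U, W) = Mul(Pow(Add(W, Pow(W, 2), Mul(11, U)), -1), Add(-12, U)) (Function('O')(U, W) = Mul(Add(U, -12), Pow(Add(W, Add(Mul(11, U), Mul(W, W))), -1)) = Mul(Add(-12, U), Pow(Add(W, Add(Mul(11, U), Pow(W, 2))), -1)) = Mul(Add(-12, U), Pow(Add(W, Add(Pow(W, 2), Mul(11, U))), -1)) = Mul(Add(-12, U), Pow(Add(W, Pow(W, 2), Mul(11, U)), -1)) = Mul(Pow(Add(W, Pow(W, 2), Mul(11, U)), -1), Add(-12, U)))
Mul(-50, Add(4, Function('O')(-5, m))) = Mul(-50, Add(4, Mul(Pow(Add(1, Pow(1, 2), Mul(11, -5)), -1), Add(-12, -5)))) = Mul(-50, Add(4, Mul(Pow(Add(1, 1, -55), -1), -17))) = Mul(-50, Add(4, Mul(Pow(-53, -1), -17))) = Mul(-50, Add(4, Mul(Rational(-1, 53), -17))) = Mul(-50, Add(4, Rational(17, 53))) = Mul(-50, Rational(229, 53)) = Rational(-11450, 53)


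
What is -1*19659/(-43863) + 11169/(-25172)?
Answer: 1650167/368039812 ≈ 0.0044837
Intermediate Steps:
-1*19659/(-43863) + 11169/(-25172) = -19659*(-1/43863) + 11169*(-1/25172) = 6553/14621 - 11169/25172 = 1650167/368039812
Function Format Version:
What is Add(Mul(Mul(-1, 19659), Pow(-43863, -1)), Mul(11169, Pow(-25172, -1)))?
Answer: Rational(1650167, 368039812) ≈ 0.0044837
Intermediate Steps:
Add(Mul(Mul(-1, 19659), Pow(-43863, -1)), Mul(11169, Pow(-25172, -1))) = Add(Mul(-19659, Rational(-1, 43863)), Mul(11169, Rational(-1, 25172))) = Add(Rational(6553, 14621), Rational(-11169, 25172)) = Rational(1650167, 368039812)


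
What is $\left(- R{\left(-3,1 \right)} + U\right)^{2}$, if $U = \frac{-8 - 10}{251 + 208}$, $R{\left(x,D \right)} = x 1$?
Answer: $\frac{22801}{2601} \approx 8.7662$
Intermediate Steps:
$R{\left(x,D \right)} = x$
$U = - \frac{2}{51}$ ($U = - \frac{18}{459} = \left(-18\right) \frac{1}{459} = - \frac{2}{51} \approx -0.039216$)
$\left(- R{\left(-3,1 \right)} + U\right)^{2} = \left(\left(-1\right) \left(-3\right) - \frac{2}{51}\right)^{2} = \left(3 - \frac{2}{51}\right)^{2} = \left(\frac{151}{51}\right)^{2} = \frac{22801}{2601}$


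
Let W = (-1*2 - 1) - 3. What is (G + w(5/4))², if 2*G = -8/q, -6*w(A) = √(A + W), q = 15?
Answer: -73/1200 + 2*I*√19/45 ≈ -0.060833 + 0.19373*I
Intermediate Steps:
W = -6 (W = (-2 - 1) - 3 = -3 - 3 = -6)
w(A) = -√(-6 + A)/6 (w(A) = -√(A - 6)/6 = -√(-6 + A)/6)
G = -4/15 (G = (-8/15)/2 = (-8*1/15)/2 = (½)*(-8/15) = -4/15 ≈ -0.26667)
(G + w(5/4))² = (-4/15 - √(-6 + 5/4)/6)² = (-4/15 - I*√19/12)²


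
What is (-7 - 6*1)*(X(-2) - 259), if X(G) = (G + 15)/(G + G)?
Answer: 13637/4 ≈ 3409.3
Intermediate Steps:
X(G) = (15 + G)/(2*G) (X(G) = (15 + G)/((2*G)) = (15 + G)*(1/(2*G)) = (15 + G)/(2*G))
(-7 - 6*1)*(X(-2) - 259) = (-7 - 6*1)*((½)*(15 - 2)/(-2) - 259) = (-7 - 6)*((½)*(-½)*13 - 259) = -13*(-13/4 - 259) = -13*(-1049/4) = 13637/4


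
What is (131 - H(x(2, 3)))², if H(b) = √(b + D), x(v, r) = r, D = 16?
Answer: (131 - √19)² ≈ 16038.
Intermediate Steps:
H(b) = √(16 + b) (H(b) = √(b + 16) = √(16 + b))
(131 - H(x(2, 3)))² = (131 - √(16 + 3))² = (131 - √19)²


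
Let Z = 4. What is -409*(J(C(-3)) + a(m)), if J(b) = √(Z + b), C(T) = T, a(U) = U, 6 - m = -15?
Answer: -8998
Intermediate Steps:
m = 21 (m = 6 - 1*(-15) = 6 + 15 = 21)
J(b) = √(4 + b)
-409*(J(C(-3)) + a(m)) = -409*(√(4 - 3) + 21) = -409*(√1 + 21) = -409*(1 + 21) = -409*22 = -8998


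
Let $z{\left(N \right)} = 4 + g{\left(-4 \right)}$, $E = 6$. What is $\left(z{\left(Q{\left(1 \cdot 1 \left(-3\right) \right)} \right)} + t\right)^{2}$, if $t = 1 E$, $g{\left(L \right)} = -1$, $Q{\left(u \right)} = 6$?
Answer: $81$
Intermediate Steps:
$z{\left(N \right)} = 3$ ($z{\left(N \right)} = 4 - 1 = 3$)
$t = 6$ ($t = 1 \cdot 6 = 6$)
$\left(z{\left(Q{\left(1 \cdot 1 \left(-3\right) \right)} \right)} + t\right)^{2} = \left(3 + 6\right)^{2} = 9^{2} = 81$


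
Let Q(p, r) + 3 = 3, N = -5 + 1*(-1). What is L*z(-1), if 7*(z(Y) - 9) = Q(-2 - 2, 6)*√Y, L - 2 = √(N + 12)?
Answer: 18 + 9*√6 ≈ 40.045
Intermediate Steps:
N = -6 (N = -5 - 1 = -6)
Q(p, r) = 0 (Q(p, r) = -3 + 3 = 0)
L = 2 + √6 (L = 2 + √(-6 + 12) = 2 + √6 ≈ 4.4495)
z(Y) = 9 (z(Y) = 9 + (0*√Y)/7 = 9 + (⅐)*0 = 9 + 0 = 9)
L*z(-1) = (2 + √6)*9 = 18 + 9*√6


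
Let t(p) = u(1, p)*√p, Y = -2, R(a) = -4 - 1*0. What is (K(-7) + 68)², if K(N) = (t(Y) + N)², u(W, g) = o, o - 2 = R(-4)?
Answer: 10313 + 6104*I*√2 ≈ 10313.0 + 8632.4*I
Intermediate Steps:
R(a) = -4 (R(a) = -4 + 0 = -4)
o = -2 (o = 2 - 4 = -2)
u(W, g) = -2
t(p) = -2*√p
K(N) = (N - 2*I*√2)² (K(N) = (-2*I*√2 + N)² = (N - 2*I*√2)²)
(K(-7) + 68)² = ((-7 - 2*I*√2)² + 68)² = (68 + (-7 - 2*I*√2)²)²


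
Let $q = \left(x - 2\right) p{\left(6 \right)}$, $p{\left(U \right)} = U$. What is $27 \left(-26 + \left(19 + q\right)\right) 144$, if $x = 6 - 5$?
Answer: $-50544$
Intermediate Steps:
$x = 1$
$q = -6$ ($q = \left(1 - 2\right) 6 = \left(-1\right) 6 = -6$)
$27 \left(-26 + \left(19 + q\right)\right) 144 = 27 \left(-26 + \left(19 - 6\right)\right) 144 = 27 \left(-26 + 13\right) 144 = 27 \left(-13\right) 144 = \left(-351\right) 144 = -50544$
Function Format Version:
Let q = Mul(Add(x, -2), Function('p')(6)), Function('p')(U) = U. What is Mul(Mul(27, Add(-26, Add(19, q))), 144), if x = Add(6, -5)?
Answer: -50544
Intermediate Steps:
x = 1
q = -6 (q = Mul(Add(1, -2), 6) = Mul(-1, 6) = -6)
Mul(Mul(27, Add(-26, Add(19, q))), 144) = Mul(Mul(27, Add(-26, Add(19, -6))), 144) = Mul(Mul(27, Add(-26, 13)), 144) = Mul(Mul(27, -13), 144) = Mul(-351, 144) = -50544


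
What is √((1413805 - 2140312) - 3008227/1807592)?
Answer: I*√593446575128256158/903796 ≈ 852.35*I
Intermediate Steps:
√((1413805 - 2140312) - 3008227/1807592) = √(-726507 - 3008227*1/1807592) = √(-726507 - 3008227/1807592) = √(-1313231249371/1807592) = I*√593446575128256158/903796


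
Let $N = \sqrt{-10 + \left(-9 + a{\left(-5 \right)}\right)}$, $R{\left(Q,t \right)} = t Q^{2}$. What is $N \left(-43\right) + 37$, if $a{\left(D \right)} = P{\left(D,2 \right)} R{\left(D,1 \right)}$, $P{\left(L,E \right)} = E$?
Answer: $37 - 43 \sqrt{31} \approx -202.41$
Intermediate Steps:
$a{\left(D \right)} = 2 D^{2}$ ($a{\left(D \right)} = 2 \cdot 1 D^{2} = 2 D^{2}$)
$N = \sqrt{31}$ ($N = \sqrt{-10 - \left(9 - 2 \left(-5\right)^{2}\right)} = \sqrt{-10 + \left(-9 + 2 \cdot 25\right)} = \sqrt{-10 + \left(-9 + 50\right)} = \sqrt{-10 + 41} = \sqrt{31} \approx 5.5678$)
$N \left(-43\right) + 37 = \sqrt{31} \left(-43\right) + 37 = - 43 \sqrt{31} + 37 = 37 - 43 \sqrt{31}$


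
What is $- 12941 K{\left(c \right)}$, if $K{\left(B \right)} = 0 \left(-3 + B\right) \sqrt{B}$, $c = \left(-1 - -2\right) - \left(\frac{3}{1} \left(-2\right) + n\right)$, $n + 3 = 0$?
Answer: $0$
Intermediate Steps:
$n = -3$ ($n = -3 + 0 = -3$)
$c = 10$ ($c = \left(-1 - -2\right) - \left(\frac{3}{1} \left(-2\right) - 3\right) = \left(-1 + 2\right) - \left(3 \cdot 1 \left(-2\right) - 3\right) = 1 - \left(3 \left(-2\right) - 3\right) = 1 - \left(-6 - 3\right) = 1 - -9 = 1 + 9 = 10$)
$K{\left(B \right)} = 0$ ($K{\left(B \right)} = 0 \sqrt{B} = 0$)
$- 12941 K{\left(c \right)} = \left(-12941\right) 0 = 0$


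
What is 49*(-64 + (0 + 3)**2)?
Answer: -2695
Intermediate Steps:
49*(-64 + (0 + 3)**2) = 49*(-64 + 3**2) = 49*(-64 + 9) = 49*(-55) = -2695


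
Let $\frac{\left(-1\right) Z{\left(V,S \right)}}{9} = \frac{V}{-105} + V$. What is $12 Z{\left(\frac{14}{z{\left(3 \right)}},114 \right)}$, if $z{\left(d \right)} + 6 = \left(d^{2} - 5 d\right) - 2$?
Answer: $\frac{3744}{35} \approx 106.97$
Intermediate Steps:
$z{\left(d \right)} = -8 + d^{2} - 5 d$ ($z{\left(d \right)} = -6 - \left(2 - d^{2} + 5 d\right) = -8 + d^{2} - 5 d$)
$Z{\left(V,S \right)} = - \frac{312 V}{35}$ ($Z{\left(V,S \right)} = - 9 \left(\frac{V}{-105} + V\right) = - 9 \left(- \frac{V}{105} + V\right) = - 9 \frac{104 V}{105} = - \frac{312 V}{35}$)
$12 Z{\left(\frac{14}{z{\left(3 \right)}},114 \right)} = 12 \left(- \frac{312 \frac{14}{-8 + 3^{2} - 15}}{35}\right) = 12 \left(- \frac{312 \frac{14}{-8 + 9 - 15}}{35}\right) = 12 \left(- \frac{312 \frac{14}{-14}}{35}\right) = 12 \left(- \frac{312 \cdot 14 \left(- \frac{1}{14}\right)}{35}\right) = 12 \left(\left(- \frac{312}{35}\right) \left(-1\right)\right) = 12 \cdot \frac{312}{35} = \frac{3744}{35}$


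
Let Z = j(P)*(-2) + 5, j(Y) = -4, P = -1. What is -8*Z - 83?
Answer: -187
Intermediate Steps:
Z = 13 (Z = -4*(-2) + 5 = 8 + 5 = 13)
-8*Z - 83 = -8*13 - 83 = -104 - 83 = -187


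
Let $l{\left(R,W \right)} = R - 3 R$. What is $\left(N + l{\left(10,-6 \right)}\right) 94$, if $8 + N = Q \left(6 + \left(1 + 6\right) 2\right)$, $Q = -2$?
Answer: $-6392$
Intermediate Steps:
$l{\left(R,W \right)} = - 2 R$
$N = -48$ ($N = -8 - 2 \left(6 + \left(1 + 6\right) 2\right) = -8 - 2 \left(6 + 7 \cdot 2\right) = -8 - 2 \left(6 + 14\right) = -8 - 40 = -48$)
$\left(N + l{\left(10,-6 \right)}\right) 94 = \left(-48 - 20\right) 94 = \left(-68\right) 94 = -6392$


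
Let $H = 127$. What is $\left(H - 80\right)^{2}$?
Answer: $2209$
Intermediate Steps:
$\left(H - 80\right)^{2} = \left(127 - 80\right)^{2} = 47^{2} = 2209$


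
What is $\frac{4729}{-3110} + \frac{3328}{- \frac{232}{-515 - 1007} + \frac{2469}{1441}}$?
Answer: $\frac{2268046447339}{1272652430} \approx 1782.1$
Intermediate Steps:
$\frac{4729}{-3110} + \frac{3328}{- \frac{232}{-515 - 1007} + \frac{2469}{1441}} = 4729 \left(- \frac{1}{3110}\right) + \frac{3328}{- \frac{232}{-1522} + 2469 \cdot \frac{1}{1441}} = - \frac{4729}{3110} + \frac{3328}{\left(-232\right) \left(- \frac{1}{1522}\right) + \frac{2469}{1441}} = - \frac{4729}{3110} + \frac{3328}{\frac{116}{761} + \frac{2469}{1441}} = - \frac{4729}{3110} + \frac{3328}{\frac{2046065}{1096601}} = - \frac{4729}{3110} + 3328 \cdot \frac{1096601}{2046065} = - \frac{4729}{3110} + \frac{3649488128}{2046065} = \frac{2268046447339}{1272652430}$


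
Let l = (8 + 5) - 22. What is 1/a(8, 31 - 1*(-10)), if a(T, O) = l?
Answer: -1/9 ≈ -0.11111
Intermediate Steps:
l = -9 (l = 13 - 22 = -9)
a(T, O) = -9
1/a(8, 31 - 1*(-10)) = 1/(-9) = -1/9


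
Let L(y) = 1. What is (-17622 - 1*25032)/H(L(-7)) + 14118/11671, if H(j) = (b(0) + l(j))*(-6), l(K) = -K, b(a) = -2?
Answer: -82926785/35013 ≈ -2368.5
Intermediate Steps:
H(j) = 12 + 6*j (H(j) = (-2 - j)*(-6) = 12 + 6*j)
(-17622 - 1*25032)/H(L(-7)) + 14118/11671 = (-17622 - 1*25032)/(12 + 6*1) + 14118/11671 = (-17622 - 25032)/(12 + 6) + 14118*(1/11671) = -42654/18 + 14118/11671 = -42654*1/18 + 14118/11671 = -7109/3 + 14118/11671 = -82926785/35013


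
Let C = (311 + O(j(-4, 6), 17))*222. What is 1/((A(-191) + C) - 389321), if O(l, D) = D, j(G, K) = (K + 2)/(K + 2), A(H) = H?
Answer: -1/316696 ≈ -3.1576e-6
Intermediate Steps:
j(G, K) = 1 (j(G, K) = (2 + K)/(2 + K) = 1)
C = 72816 (C = (311 + 17)*222 = 328*222 = 72816)
1/((A(-191) + C) - 389321) = 1/((-191 + 72816) - 389321) = 1/(72625 - 389321) = 1/(-316696) = -1/316696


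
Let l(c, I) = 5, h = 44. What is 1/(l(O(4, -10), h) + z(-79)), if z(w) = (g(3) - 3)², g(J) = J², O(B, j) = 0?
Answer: 1/41 ≈ 0.024390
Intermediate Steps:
z(w) = 36 (z(w) = (3² - 3)² = (9 - 3)² = 6² = 36)
1/(l(O(4, -10), h) + z(-79)) = 1/(5 + 36) = 1/41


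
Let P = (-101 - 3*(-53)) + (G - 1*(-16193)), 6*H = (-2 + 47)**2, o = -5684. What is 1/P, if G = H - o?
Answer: 2/44545 ≈ 4.4898e-5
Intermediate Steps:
H = 675/2 (H = (-2 + 47)**2/6 = (1/6)*45**2 = (1/6)*2025 = 675/2 ≈ 337.50)
G = 12043/2 (G = 675/2 - 1*(-5684) = 675/2 + 5684 = 12043/2 ≈ 6021.5)
P = 44545/2 (P = (-101 - 3*(-53)) + (12043/2 - 1*(-16193)) = (-101 + 159) + (12043/2 + 16193) = 58 + 44429/2 = 44545/2 ≈ 22273.)
1/P = 1/(44545/2) = 2/44545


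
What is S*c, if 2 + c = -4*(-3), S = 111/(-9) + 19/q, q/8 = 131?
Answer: -193595/1572 ≈ -123.15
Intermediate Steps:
q = 1048 (q = 8*131 = 1048)
S = -38719/3144 (S = 111/(-9) + 19/1048 = 111*(-⅑) + 19*(1/1048) = -37/3 + 19/1048 = -38719/3144 ≈ -12.315)
c = 10 (c = -2 - 4*(-3) = -2 + 12 = 10)
S*c = -38719/3144*10 = -193595/1572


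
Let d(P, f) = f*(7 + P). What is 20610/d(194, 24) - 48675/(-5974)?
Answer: 9942565/800516 ≈ 12.420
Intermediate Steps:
20610/d(194, 24) - 48675/(-5974) = 20610/((24*(7 + 194))) - 48675/(-5974) = 20610/((24*201)) - 48675*(-1/5974) = 20610/4824 + 48675/5974 = 20610*(1/4824) + 48675/5974 = 1145/268 + 48675/5974 = 9942565/800516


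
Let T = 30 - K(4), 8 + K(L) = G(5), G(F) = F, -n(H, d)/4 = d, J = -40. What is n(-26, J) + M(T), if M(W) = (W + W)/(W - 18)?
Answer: 822/5 ≈ 164.40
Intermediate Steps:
n(H, d) = -4*d
K(L) = -3 (K(L) = -8 + 5 = -3)
T = 33 (T = 30 - 1*(-3) = 30 + 3 = 33)
M(W) = 2*W/(-18 + W) (M(W) = (2*W)/(-18 + W) = 2*W/(-18 + W))
n(-26, J) + M(T) = -4*(-40) + 2*33/(-18 + 33) = 160 + 2*33/15 = 160 + 2*33*(1/15) = 160 + 22/5 = 822/5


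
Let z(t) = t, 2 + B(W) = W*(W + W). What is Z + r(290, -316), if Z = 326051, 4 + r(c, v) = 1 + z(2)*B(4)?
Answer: 326108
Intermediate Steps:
B(W) = -2 + 2*W² (B(W) = -2 + W*(W + W) = -2 + W*(2*W) = -2 + 2*W²)
r(c, v) = 57 (r(c, v) = -4 + (1 + 2*(-2 + 2*4²)) = -4 + (1 + 2*(-2 + 2*16)) = -4 + (1 + 2*(-2 + 32)) = -4 + (1 + 2*30) = -4 + (1 + 60) = -4 + 61 = 57)
Z + r(290, -316) = 326051 + 57 = 326108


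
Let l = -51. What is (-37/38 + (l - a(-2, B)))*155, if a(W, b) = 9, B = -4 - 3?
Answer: -359135/38 ≈ -9450.9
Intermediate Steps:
B = -7
(-37/38 + (l - a(-2, B)))*155 = (-37/38 + (-51 - 1*9))*155 = (-37*1/38 + (-51 - 9))*155 = (-37/38 - 60)*155 = -2317/38*155 = -359135/38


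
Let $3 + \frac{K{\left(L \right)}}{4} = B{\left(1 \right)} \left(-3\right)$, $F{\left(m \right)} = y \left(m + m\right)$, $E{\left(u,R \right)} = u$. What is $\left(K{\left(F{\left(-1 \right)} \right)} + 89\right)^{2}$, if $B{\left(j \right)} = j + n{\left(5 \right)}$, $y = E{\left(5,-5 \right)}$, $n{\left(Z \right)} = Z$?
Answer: $25$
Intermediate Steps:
$y = 5$
$B{\left(j \right)} = 5 + j$ ($B{\left(j \right)} = j + 5 = 5 + j$)
$F{\left(m \right)} = 10 m$ ($F{\left(m \right)} = 5 \left(m + m\right) = 5 \cdot 2 m = 10 m$)
$K{\left(L \right)} = -84$ ($K{\left(L \right)} = -12 + 4 \left(5 + 1\right) \left(-3\right) = -12 + 4 \cdot 6 \left(-3\right) = -12 + 4 \left(-18\right) = -12 - 72 = -84$)
$\left(K{\left(F{\left(-1 \right)} \right)} + 89\right)^{2} = \left(-84 + 89\right)^{2} = 5^{2} = 25$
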